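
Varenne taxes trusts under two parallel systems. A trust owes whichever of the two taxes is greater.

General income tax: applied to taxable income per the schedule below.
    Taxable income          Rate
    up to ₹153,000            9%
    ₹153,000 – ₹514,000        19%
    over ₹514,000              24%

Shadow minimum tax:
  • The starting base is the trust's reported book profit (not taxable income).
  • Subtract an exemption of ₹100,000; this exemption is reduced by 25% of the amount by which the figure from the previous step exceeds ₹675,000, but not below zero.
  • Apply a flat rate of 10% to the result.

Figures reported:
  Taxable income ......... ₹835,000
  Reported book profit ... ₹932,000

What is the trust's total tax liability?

Shadow minimum tax:
  Base (reported book profit): ₹932,000
  Exemption: ₹100,000 − 25% × (₹932,000 − ₹675,000) = ₹100,000 − ₹64,250 = ₹35,750
  Base: ₹932,000 − ₹35,750 = ₹896,250
  ₹896,250 × 10% = ₹89,625

General income tax:
  ₹153,000 × 9% = ₹13,770
  ₹361,000 × 19% = ₹68,590
  ₹321,000 × 24% = ₹77,040
  → ₹159,400

₹159,400 > ₹89,625, so the general income tax governs.

₹159,400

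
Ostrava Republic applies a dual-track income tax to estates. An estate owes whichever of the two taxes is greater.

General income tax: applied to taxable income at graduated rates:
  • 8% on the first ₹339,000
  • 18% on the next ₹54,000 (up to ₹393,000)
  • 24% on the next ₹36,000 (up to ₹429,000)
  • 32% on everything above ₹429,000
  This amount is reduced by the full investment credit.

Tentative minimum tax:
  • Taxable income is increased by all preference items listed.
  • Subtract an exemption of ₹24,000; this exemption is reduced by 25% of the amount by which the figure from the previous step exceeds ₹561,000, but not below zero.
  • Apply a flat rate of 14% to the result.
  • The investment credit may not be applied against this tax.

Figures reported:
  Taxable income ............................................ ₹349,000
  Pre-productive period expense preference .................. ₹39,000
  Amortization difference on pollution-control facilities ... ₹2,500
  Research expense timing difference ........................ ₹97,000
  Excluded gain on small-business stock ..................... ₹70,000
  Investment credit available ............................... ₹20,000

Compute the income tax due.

₹74,690

Tentative minimum tax:
  Adjusted income: ₹349,000 + ₹39,000 + ₹2,500 + ₹97,000 + ₹70,000 = ₹557,500
  Exemption: ₹557,500 ≤ ₹561,000, so full ₹24,000 applies
  Base: ₹557,500 − ₹24,000 = ₹533,500
  ₹533,500 × 14% = ₹74,690

General income tax:
  ₹339,000 × 8% = ₹27,120
  ₹10,000 × 18% = ₹1,800
  → ₹28,920
  Less investment credit ₹20,000 → ₹8,920

₹74,690 > ₹8,920, so the tentative minimum tax is the binding amount.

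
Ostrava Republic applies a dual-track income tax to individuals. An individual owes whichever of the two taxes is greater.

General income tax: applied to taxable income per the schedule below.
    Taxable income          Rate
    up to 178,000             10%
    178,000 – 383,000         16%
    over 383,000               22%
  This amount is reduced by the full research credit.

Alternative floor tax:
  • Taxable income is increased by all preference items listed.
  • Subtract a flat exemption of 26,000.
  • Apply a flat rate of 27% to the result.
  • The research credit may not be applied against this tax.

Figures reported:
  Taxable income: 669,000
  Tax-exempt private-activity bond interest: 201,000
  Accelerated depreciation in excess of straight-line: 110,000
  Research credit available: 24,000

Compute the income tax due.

General income tax:
  178,000 × 10% = 17,800
  205,000 × 16% = 32,800
  286,000 × 22% = 62,920
  → 113,520
  Less research credit 24,000 → 89,520

Alternative floor tax:
  Adjusted income: 669,000 + 201,000 + 110,000 = 980,000
  Less exemption 26,000 → base 954,000
  954,000 × 27% = 257,580

257,580 > 89,520, so the alternative floor tax is the binding amount.

257,580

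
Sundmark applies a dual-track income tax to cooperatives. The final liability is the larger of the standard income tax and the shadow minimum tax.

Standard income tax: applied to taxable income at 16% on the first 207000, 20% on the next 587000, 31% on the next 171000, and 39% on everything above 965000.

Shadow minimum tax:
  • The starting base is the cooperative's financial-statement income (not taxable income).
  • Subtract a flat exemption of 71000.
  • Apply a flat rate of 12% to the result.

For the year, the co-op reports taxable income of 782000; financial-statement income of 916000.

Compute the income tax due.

148120

Shadow minimum tax:
  Base (financial-statement income): 916000
  Less exemption 71000 → base 845000
  845000 × 12% = 101400

Standard income tax:
  207000 × 16% = 33120
  575000 × 20% = 115000
  → 148120

148120 > 101400, so the standard income tax governs.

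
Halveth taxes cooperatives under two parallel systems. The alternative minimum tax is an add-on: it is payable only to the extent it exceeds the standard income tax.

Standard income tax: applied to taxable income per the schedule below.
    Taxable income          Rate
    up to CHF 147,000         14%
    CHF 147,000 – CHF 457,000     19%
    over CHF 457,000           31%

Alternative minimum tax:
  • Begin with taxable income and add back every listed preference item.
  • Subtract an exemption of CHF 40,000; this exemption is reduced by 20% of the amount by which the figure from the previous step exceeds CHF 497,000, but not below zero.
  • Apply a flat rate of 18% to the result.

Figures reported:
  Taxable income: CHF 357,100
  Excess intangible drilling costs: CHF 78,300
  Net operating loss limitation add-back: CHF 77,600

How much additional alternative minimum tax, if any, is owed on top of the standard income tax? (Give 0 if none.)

Standard income tax:
  CHF 147,000 × 14% = CHF 20,580
  CHF 210,100 × 19% = CHF 39,919
  → CHF 60,499

Alternative minimum tax:
  Adjusted income: CHF 357,100 + CHF 78,300 + CHF 77,600 = CHF 513,000
  Exemption: CHF 40,000 − 20% × (CHF 513,000 − CHF 497,000) = CHF 40,000 − CHF 3,200 = CHF 36,800
  Base: CHF 513,000 − CHF 36,800 = CHF 476,200
  CHF 476,200 × 18% = CHF 85,716

Excess of alternative minimum tax over standard income tax: CHF 85,716 − CHF 60,499 = CHF 25,217.

CHF 25,217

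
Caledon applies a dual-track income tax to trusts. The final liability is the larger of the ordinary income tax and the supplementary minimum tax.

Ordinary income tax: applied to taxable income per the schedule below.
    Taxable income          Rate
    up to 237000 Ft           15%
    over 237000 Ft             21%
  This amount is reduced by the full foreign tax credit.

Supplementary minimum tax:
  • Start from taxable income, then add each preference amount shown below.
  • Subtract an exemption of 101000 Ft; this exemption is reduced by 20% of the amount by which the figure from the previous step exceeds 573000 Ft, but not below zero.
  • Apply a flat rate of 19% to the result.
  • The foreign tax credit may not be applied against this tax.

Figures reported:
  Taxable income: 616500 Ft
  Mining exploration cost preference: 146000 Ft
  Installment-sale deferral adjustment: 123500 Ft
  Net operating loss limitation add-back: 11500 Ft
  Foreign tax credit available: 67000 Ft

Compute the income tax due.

Ordinary income tax:
  237000 Ft × 15% = 35550 Ft
  379500 Ft × 21% = 79695 Ft
  → 115245 Ft
  Less foreign tax credit 67000 Ft → 48245 Ft

Supplementary minimum tax:
  Adjusted income: 616500 Ft + 146000 Ft + 123500 Ft + 11500 Ft = 897500 Ft
  Exemption: 101000 Ft − 20% × (897500 Ft − 573000 Ft) = 101000 Ft − 64900 Ft = 36100 Ft
  Base: 897500 Ft − 36100 Ft = 861400 Ft
  861400 Ft × 19% = 163666 Ft

163666 Ft > 48245 Ft, so the supplementary minimum tax is the binding amount.

163666 Ft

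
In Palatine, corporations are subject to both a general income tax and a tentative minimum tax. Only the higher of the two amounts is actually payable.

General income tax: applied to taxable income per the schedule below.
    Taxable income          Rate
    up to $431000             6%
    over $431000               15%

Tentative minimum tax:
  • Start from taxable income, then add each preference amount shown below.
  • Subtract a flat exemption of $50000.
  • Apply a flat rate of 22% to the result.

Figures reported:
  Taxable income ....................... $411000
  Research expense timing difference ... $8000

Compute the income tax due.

$81180

General income tax:
  $411000 × 6% = $24660

Tentative minimum tax:
  Adjusted income: $411000 + $8000 = $419000
  Less exemption $50000 → base $369000
  $369000 × 22% = $81180

$81180 > $24660, so the tentative minimum tax is the binding amount.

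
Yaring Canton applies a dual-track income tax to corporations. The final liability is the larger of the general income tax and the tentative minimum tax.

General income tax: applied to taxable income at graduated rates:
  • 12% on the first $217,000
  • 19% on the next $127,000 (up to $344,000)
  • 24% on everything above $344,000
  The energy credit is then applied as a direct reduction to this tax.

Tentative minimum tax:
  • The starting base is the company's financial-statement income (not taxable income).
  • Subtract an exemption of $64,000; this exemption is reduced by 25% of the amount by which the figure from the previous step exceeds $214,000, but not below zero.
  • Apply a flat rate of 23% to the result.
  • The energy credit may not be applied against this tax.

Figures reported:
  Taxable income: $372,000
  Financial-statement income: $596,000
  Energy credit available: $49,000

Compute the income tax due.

General income tax:
  $217,000 × 12% = $26,040
  $127,000 × 19% = $24,130
  $28,000 × 24% = $6,720
  → $56,890
  Less energy credit $49,000 → $7,890

Tentative minimum tax:
  Base (financial-statement income): $596,000
  Exemption: 25% × ($596,000 − $214,000) = $95,500 ≥ $64,000, so the exemption is fully phased out
  Base: $596,000 − $0 = $596,000
  $596,000 × 23% = $137,080

$137,080 > $7,890, so the tentative minimum tax is the binding amount.

$137,080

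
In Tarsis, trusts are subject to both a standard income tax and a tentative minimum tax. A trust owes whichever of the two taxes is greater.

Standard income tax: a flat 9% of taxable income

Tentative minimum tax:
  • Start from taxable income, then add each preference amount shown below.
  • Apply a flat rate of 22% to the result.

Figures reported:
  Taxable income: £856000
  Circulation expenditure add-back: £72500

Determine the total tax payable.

£204270

Tentative minimum tax:
  Adjusted income: £856000 + £72500 = £928500
  £928500 × 22% = £204270

Standard income tax:
  £856000 × 9% = £77040

£204270 > £77040, so the tentative minimum tax is the binding amount.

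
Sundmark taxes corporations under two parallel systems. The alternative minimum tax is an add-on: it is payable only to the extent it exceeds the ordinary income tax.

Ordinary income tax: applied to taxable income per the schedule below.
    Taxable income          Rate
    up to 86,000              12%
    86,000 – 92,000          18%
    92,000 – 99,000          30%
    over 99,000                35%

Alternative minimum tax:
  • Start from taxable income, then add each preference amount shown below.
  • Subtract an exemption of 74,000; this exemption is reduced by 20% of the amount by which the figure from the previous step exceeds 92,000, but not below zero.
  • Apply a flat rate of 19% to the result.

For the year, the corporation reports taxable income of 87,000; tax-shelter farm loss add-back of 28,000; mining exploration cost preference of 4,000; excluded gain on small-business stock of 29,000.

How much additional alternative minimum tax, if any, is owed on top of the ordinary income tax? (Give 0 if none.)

5,688

Alternative minimum tax:
  Adjusted income: 87,000 + 28,000 + 4,000 + 29,000 = 148,000
  Exemption: 74,000 − 20% × (148,000 − 92,000) = 74,000 − 11,200 = 62,800
  Base: 148,000 − 62,800 = 85,200
  85,200 × 19% = 16,188

Ordinary income tax:
  86,000 × 12% = 10,320
  1,000 × 18% = 180
  → 10,500

Excess of alternative minimum tax over ordinary income tax: 16,188 − 10,500 = 5,688.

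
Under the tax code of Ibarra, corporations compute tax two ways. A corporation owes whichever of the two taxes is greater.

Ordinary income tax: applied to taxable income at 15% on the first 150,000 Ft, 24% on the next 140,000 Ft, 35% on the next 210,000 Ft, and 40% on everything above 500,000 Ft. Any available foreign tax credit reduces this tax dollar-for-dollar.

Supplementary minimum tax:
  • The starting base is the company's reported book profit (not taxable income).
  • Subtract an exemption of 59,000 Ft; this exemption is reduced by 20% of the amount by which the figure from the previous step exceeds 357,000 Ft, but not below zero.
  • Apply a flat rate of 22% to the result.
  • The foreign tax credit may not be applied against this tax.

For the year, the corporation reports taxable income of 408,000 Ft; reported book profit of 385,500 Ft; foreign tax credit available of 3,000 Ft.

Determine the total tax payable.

Ordinary income tax:
  150,000 Ft × 15% = 22,500 Ft
  140,000 Ft × 24% = 33,600 Ft
  118,000 Ft × 35% = 41,300 Ft
  → 97,400 Ft
  Less foreign tax credit 3,000 Ft → 94,400 Ft

Supplementary minimum tax:
  Base (reported book profit): 385,500 Ft
  Exemption: 59,000 Ft − 20% × (385,500 Ft − 357,000 Ft) = 59,000 Ft − 5,700 Ft = 53,300 Ft
  Base: 385,500 Ft − 53,300 Ft = 332,200 Ft
  332,200 Ft × 22% = 73,084 Ft

94,400 Ft > 73,084 Ft, so the ordinary income tax governs.

94,400 Ft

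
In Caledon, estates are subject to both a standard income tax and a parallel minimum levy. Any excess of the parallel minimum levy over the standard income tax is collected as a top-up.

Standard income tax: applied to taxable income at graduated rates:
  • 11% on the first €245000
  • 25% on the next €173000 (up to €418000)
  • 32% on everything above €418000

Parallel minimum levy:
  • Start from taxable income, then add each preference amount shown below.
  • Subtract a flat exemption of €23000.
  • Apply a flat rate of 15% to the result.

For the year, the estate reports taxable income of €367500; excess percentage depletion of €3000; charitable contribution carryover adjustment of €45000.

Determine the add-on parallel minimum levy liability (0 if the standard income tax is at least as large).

Standard income tax:
  €245000 × 11% = €26950
  €122500 × 25% = €30625
  → €57575

Parallel minimum levy:
  Adjusted income: €367500 + €3000 + €45000 = €415500
  Less exemption €23000 → base €392500
  €392500 × 15% = €58875

Excess of parallel minimum levy over standard income tax: €58875 − €57575 = €1300.

€1300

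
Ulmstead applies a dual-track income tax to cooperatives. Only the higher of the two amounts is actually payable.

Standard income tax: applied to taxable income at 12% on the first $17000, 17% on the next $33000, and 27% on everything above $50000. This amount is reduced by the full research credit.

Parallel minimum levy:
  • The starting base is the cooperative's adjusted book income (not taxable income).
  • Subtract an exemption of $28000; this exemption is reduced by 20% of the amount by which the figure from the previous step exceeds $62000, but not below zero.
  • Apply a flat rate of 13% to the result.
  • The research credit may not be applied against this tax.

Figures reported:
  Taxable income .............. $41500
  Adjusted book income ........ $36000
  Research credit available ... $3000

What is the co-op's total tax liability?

$3205

Parallel minimum levy:
  Base (adjusted book income): $36000
  Exemption: $36000 ≤ $62000, so full $28000 applies
  Base: $36000 − $28000 = $8000
  $8000 × 13% = $1040

Standard income tax:
  $17000 × 12% = $2040
  $24500 × 17% = $4165
  → $6205
  Less research credit $3000 → $3205

$3205 > $1040, so the standard income tax governs.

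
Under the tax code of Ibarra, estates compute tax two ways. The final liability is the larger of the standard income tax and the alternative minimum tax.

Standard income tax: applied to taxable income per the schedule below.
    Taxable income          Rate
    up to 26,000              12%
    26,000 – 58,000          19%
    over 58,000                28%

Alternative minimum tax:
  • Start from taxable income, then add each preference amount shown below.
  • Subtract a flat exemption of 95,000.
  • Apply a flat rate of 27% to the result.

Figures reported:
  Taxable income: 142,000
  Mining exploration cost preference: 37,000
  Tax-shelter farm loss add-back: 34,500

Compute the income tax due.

Standard income tax:
  26,000 × 12% = 3,120
  32,000 × 19% = 6,080
  84,000 × 28% = 23,520
  → 32,720

Alternative minimum tax:
  Adjusted income: 142,000 + 37,000 + 34,500 = 213,500
  Less exemption 95,000 → base 118,500
  118,500 × 27% = 31,995

32,720 > 31,995, so the standard income tax governs.

32,720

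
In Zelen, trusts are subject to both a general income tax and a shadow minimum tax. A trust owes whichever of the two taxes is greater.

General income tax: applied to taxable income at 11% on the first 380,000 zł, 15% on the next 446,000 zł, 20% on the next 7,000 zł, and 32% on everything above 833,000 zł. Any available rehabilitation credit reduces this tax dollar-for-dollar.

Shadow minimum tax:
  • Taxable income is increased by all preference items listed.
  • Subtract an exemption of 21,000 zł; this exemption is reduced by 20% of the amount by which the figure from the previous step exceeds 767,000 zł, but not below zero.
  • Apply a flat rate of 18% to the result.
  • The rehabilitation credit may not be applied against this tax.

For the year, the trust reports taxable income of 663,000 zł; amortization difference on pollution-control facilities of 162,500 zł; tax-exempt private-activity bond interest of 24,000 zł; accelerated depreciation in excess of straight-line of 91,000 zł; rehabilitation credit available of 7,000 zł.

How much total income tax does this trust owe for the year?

Shadow minimum tax:
  Adjusted income: 663,000 zł + 162,500 zł + 24,000 zł + 91,000 zł = 940,500 zł
  Exemption: 20% × (940,500 zł − 767,000 zł) = 34,700 zł ≥ 21,000 zł, so the exemption is fully phased out
  Base: 940,500 zł − 0 zł = 940,500 zł
  940,500 zł × 18% = 169,290 zł

General income tax:
  380,000 zł × 11% = 41,800 zł
  283,000 zł × 15% = 42,450 zł
  → 84,250 zł
  Less rehabilitation credit 7,000 zł → 77,250 zł

169,290 zł > 77,250 zł, so the shadow minimum tax is the binding amount.

169,290 zł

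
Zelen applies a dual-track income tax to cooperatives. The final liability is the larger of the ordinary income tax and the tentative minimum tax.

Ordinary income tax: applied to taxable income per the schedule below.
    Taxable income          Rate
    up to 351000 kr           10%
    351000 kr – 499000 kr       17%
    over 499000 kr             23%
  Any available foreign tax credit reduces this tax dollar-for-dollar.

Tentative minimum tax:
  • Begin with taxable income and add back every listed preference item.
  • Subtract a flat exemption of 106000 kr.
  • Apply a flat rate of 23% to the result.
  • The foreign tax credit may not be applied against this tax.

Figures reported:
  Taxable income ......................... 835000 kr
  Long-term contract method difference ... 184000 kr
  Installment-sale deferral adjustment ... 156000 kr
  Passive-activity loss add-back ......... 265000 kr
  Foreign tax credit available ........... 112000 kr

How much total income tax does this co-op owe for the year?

Ordinary income tax:
  351000 kr × 10% = 35100 kr
  148000 kr × 17% = 25160 kr
  336000 kr × 23% = 77280 kr
  → 137540 kr
  Less foreign tax credit 112000 kr → 25540 kr

Tentative minimum tax:
  Adjusted income: 835000 kr + 184000 kr + 156000 kr + 265000 kr = 1440000 kr
  Less exemption 106000 kr → base 1334000 kr
  1334000 kr × 23% = 306820 kr

306820 kr > 25540 kr, so the tentative minimum tax is the binding amount.

306820 kr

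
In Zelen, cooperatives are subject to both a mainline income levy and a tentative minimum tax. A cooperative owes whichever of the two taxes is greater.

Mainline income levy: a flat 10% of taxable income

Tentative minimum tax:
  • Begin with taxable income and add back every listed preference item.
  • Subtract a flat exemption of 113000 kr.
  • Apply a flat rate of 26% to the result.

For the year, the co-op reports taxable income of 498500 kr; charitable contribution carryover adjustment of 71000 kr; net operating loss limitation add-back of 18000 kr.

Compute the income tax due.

Mainline income levy:
  498500 kr × 10% = 49850 kr

Tentative minimum tax:
  Adjusted income: 498500 kr + 71000 kr + 18000 kr = 587500 kr
  Less exemption 113000 kr → base 474500 kr
  474500 kr × 26% = 123370 kr

123370 kr > 49850 kr, so the tentative minimum tax is the binding amount.

123370 kr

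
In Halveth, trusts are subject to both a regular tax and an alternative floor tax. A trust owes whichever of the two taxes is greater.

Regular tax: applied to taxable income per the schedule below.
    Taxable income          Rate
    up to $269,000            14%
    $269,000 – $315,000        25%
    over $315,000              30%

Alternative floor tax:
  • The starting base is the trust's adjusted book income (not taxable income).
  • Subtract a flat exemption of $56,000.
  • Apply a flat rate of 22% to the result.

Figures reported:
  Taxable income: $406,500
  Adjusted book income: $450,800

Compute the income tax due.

$86,856

Regular tax:
  $269,000 × 14% = $37,660
  $46,000 × 25% = $11,500
  $91,500 × 30% = $27,450
  → $76,610

Alternative floor tax:
  Base (adjusted book income): $450,800
  Less exemption $56,000 → base $394,800
  $394,800 × 22% = $86,856

$86,856 > $76,610, so the alternative floor tax is the binding amount.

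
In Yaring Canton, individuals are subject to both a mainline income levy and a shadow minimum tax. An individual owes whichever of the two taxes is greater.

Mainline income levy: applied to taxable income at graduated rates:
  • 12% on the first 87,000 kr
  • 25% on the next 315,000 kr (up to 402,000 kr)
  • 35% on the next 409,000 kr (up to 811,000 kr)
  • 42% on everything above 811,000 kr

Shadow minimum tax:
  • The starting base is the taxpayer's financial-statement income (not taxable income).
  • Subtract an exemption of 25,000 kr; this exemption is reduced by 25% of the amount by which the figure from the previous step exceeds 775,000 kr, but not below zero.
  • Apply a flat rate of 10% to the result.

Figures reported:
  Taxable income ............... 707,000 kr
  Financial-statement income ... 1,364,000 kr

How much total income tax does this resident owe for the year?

195,940 kr

Mainline income levy:
  87,000 kr × 12% = 10,440 kr
  315,000 kr × 25% = 78,750 kr
  305,000 kr × 35% = 106,750 kr
  → 195,940 kr

Shadow minimum tax:
  Base (financial-statement income): 1,364,000 kr
  Exemption: 25% × (1,364,000 kr − 775,000 kr) = 147,250 kr ≥ 25,000 kr, so the exemption is fully phased out
  Base: 1,364,000 kr − 0 kr = 1,364,000 kr
  1,364,000 kr × 10% = 136,400 kr

195,940 kr > 136,400 kr, so the mainline income levy governs.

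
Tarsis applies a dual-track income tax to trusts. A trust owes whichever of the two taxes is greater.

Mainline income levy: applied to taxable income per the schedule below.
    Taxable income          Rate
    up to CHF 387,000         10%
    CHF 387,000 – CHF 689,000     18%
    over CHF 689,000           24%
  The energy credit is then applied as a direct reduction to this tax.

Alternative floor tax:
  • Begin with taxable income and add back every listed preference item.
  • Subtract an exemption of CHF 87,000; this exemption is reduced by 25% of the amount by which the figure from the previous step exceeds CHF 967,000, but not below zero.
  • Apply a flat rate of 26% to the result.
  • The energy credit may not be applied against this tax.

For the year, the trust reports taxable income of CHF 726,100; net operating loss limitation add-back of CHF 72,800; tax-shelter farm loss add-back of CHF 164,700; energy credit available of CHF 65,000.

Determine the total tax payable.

CHF 227,916

Alternative floor tax:
  Adjusted income: CHF 726,100 + CHF 72,800 + CHF 164,700 = CHF 963,600
  Exemption: CHF 963,600 ≤ CHF 967,000, so full CHF 87,000 applies
  Base: CHF 963,600 − CHF 87,000 = CHF 876,600
  CHF 876,600 × 26% = CHF 227,916

Mainline income levy:
  CHF 387,000 × 10% = CHF 38,700
  CHF 302,000 × 18% = CHF 54,360
  CHF 37,100 × 24% = CHF 8,904
  → CHF 101,964
  Less energy credit CHF 65,000 → CHF 36,964

CHF 227,916 > CHF 36,964, so the alternative floor tax is the binding amount.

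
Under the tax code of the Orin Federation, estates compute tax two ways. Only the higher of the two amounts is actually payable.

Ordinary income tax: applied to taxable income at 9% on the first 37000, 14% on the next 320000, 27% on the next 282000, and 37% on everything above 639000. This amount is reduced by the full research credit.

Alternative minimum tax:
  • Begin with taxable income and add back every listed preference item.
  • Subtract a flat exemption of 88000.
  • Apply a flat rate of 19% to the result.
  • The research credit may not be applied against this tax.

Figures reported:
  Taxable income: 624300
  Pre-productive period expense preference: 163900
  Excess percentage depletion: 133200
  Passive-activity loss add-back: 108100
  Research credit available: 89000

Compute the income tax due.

178885

Ordinary income tax:
  37000 × 9% = 3330
  320000 × 14% = 44800
  267300 × 27% = 72171
  → 120301
  Less research credit 89000 → 31301

Alternative minimum tax:
  Adjusted income: 624300 + 163900 + 133200 + 108100 = 1029500
  Less exemption 88000 → base 941500
  941500 × 19% = 178885

178885 > 31301, so the alternative minimum tax is the binding amount.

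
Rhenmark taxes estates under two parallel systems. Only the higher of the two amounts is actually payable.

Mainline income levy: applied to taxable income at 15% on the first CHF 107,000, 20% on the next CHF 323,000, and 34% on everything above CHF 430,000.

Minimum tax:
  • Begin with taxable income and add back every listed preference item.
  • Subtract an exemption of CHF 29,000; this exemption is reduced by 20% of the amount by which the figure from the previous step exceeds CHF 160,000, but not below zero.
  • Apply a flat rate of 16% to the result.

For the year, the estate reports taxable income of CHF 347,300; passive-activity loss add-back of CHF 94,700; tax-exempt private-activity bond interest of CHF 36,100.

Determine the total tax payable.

Minimum tax:
  Adjusted income: CHF 347,300 + CHF 94,700 + CHF 36,100 = CHF 478,100
  Exemption: 20% × (CHF 478,100 − CHF 160,000) = CHF 63,620 ≥ CHF 29,000, so the exemption is fully phased out
  Base: CHF 478,100 − CHF 0 = CHF 478,100
  CHF 478,100 × 16% = CHF 76,496

Mainline income levy:
  CHF 107,000 × 15% = CHF 16,050
  CHF 240,300 × 20% = CHF 48,060
  → CHF 64,110

CHF 76,496 > CHF 64,110, so the minimum tax is the binding amount.

CHF 76,496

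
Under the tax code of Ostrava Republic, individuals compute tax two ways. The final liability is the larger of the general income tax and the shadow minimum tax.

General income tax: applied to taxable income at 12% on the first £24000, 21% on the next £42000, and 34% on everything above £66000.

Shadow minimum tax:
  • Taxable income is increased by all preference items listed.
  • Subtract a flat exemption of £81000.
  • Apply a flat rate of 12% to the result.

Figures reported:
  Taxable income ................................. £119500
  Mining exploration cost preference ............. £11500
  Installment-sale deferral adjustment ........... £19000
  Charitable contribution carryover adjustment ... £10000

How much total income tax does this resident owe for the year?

Shadow minimum tax:
  Adjusted income: £119500 + £11500 + £19000 + £10000 = £160000
  Less exemption £81000 → base £79000
  £79000 × 12% = £9480

General income tax:
  £24000 × 12% = £2880
  £42000 × 21% = £8820
  £53500 × 34% = £18190
  → £29890

£29890 > £9480, so the general income tax governs.

£29890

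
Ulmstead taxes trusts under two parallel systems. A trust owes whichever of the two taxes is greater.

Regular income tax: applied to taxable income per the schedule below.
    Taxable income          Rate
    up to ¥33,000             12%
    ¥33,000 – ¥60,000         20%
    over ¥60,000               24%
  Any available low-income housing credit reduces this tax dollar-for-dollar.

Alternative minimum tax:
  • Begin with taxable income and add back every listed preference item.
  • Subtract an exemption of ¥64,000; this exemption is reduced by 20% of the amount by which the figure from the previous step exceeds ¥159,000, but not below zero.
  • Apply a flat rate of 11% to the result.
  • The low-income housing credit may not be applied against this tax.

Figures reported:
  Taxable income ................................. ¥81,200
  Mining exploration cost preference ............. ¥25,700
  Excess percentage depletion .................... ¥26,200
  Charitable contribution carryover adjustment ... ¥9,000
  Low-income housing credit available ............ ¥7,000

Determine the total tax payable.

¥8,591

Regular income tax:
  ¥33,000 × 12% = ¥3,960
  ¥27,000 × 20% = ¥5,400
  ¥21,200 × 24% = ¥5,088
  → ¥14,448
  Less low-income housing credit ¥7,000 → ¥7,448

Alternative minimum tax:
  Adjusted income: ¥81,200 + ¥25,700 + ¥26,200 + ¥9,000 = ¥142,100
  Exemption: ¥142,100 ≤ ¥159,000, so full ¥64,000 applies
  Base: ¥142,100 − ¥64,000 = ¥78,100
  ¥78,100 × 11% = ¥8,591

¥8,591 > ¥7,448, so the alternative minimum tax is the binding amount.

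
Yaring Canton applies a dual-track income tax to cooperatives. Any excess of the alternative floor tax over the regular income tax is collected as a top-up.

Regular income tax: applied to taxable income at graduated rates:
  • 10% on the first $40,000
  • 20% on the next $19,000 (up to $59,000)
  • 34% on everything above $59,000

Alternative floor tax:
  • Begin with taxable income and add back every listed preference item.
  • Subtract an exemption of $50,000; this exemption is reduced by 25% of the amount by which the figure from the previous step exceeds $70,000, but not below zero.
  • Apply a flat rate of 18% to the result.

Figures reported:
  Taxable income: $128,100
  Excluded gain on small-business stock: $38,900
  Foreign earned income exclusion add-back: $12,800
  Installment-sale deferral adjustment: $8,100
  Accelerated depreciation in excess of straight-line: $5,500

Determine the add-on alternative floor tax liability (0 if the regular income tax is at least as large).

Regular income tax:
  $40,000 × 10% = $4,000
  $19,000 × 20% = $3,800
  $69,100 × 34% = $23,494
  → $31,294

Alternative floor tax:
  Adjusted income: $128,100 + $38,900 + $12,800 + $8,100 + $5,500 = $193,400
  Exemption: $50,000 − 25% × ($193,400 − $70,000) = $50,000 − $30,850 = $19,150
  Base: $193,400 − $19,150 = $174,250
  $174,250 × 18% = $31,365

Excess of alternative floor tax over regular income tax: $31,365 − $31,294 = $71.

$71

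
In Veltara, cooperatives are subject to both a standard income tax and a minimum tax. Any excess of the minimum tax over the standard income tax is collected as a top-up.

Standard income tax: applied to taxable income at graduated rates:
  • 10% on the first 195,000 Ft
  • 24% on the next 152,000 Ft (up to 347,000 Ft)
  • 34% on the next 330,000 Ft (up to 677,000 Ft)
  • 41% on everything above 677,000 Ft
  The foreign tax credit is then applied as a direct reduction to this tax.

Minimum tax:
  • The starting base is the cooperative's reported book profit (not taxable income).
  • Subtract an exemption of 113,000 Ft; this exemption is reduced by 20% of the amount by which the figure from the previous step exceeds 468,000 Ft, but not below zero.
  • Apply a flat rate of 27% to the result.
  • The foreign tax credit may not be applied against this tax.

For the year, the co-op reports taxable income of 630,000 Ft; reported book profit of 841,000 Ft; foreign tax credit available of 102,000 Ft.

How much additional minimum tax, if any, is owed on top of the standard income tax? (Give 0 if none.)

Standard income tax:
  195,000 Ft × 10% = 19,500 Ft
  152,000 Ft × 24% = 36,480 Ft
  283,000 Ft × 34% = 96,220 Ft
  → 152,200 Ft
  Less foreign tax credit 102,000 Ft → 50,200 Ft

Minimum tax:
  Base (reported book profit): 841,000 Ft
  Exemption: 113,000 Ft − 20% × (841,000 Ft − 468,000 Ft) = 113,000 Ft − 74,600 Ft = 38,400 Ft
  Base: 841,000 Ft − 38,400 Ft = 802,600 Ft
  802,600 Ft × 27% = 216,702 Ft

Excess of minimum tax over standard income tax: 216,702 Ft − 50,200 Ft = 166,502 Ft.

166,502 Ft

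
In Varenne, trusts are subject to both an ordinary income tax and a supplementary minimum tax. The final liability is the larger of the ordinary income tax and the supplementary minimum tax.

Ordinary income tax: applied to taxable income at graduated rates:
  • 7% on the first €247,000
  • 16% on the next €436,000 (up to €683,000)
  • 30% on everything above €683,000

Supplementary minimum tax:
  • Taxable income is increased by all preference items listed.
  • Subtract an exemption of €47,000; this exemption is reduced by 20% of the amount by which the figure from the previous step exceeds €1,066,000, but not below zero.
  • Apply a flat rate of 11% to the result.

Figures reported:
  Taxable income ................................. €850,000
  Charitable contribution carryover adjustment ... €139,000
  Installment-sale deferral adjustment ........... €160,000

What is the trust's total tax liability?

Ordinary income tax:
  €247,000 × 7% = €17,290
  €436,000 × 16% = €69,760
  €167,000 × 30% = €50,100
  → €137,150

Supplementary minimum tax:
  Adjusted income: €850,000 + €139,000 + €160,000 = €1,149,000
  Exemption: €47,000 − 20% × (€1,149,000 − €1,066,000) = €47,000 − €16,600 = €30,400
  Base: €1,149,000 − €30,400 = €1,118,600
  €1,118,600 × 11% = €123,046

€137,150 > €123,046, so the ordinary income tax governs.

€137,150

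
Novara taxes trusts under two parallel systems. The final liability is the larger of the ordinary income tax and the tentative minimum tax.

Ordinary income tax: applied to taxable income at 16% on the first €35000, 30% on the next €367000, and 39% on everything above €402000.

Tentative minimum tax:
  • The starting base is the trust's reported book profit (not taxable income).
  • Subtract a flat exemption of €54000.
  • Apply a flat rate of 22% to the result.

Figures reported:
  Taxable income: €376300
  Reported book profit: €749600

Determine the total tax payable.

Tentative minimum tax:
  Base (reported book profit): €749600
  Less exemption €54000 → base €695600
  €695600 × 22% = €153032

Ordinary income tax:
  €35000 × 16% = €5600
  €341300 × 30% = €102390
  → €107990

€153032 > €107990, so the tentative minimum tax is the binding amount.

€153032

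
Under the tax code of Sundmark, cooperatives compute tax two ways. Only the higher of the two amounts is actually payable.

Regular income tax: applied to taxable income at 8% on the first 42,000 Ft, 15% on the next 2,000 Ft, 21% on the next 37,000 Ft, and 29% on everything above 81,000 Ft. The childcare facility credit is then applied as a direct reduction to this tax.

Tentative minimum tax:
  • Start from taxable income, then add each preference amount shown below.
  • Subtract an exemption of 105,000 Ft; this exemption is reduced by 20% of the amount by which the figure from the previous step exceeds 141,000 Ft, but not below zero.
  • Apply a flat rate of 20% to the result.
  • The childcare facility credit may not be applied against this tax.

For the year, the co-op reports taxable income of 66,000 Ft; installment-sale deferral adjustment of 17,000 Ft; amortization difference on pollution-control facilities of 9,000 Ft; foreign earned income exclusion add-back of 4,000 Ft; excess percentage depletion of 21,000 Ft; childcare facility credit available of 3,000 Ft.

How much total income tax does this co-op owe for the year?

5,280 Ft

Regular income tax:
  42,000 Ft × 8% = 3,360 Ft
  2,000 Ft × 15% = 300 Ft
  22,000 Ft × 21% = 4,620 Ft
  → 8,280 Ft
  Less childcare facility credit 3,000 Ft → 5,280 Ft

Tentative minimum tax:
  Adjusted income: 66,000 Ft + 17,000 Ft + 9,000 Ft + 4,000 Ft + 21,000 Ft = 117,000 Ft
  Exemption: 117,000 Ft ≤ 141,000 Ft, so full 105,000 Ft applies
  Base: 117,000 Ft − 105,000 Ft = 12,000 Ft
  12,000 Ft × 20% = 2,400 Ft

5,280 Ft > 2,400 Ft, so the regular income tax governs.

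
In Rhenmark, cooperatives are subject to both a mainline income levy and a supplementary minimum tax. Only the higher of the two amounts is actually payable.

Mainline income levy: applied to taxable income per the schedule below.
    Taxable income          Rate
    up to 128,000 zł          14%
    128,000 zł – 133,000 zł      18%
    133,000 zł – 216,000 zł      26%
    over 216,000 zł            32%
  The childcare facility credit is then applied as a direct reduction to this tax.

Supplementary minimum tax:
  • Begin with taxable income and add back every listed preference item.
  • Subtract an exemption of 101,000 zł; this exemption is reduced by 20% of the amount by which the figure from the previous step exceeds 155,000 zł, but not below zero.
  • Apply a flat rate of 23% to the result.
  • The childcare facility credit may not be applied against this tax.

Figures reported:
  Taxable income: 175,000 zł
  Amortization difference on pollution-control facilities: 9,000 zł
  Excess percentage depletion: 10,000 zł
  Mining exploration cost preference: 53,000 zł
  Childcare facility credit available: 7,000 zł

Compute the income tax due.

37,812 zł

Supplementary minimum tax:
  Adjusted income: 175,000 zł + 9,000 zł + 10,000 zł + 53,000 zł = 247,000 zł
  Exemption: 101,000 zł − 20% × (247,000 zł − 155,000 zł) = 101,000 zł − 18,400 zł = 82,600 zł
  Base: 247,000 zł − 82,600 zł = 164,400 zł
  164,400 zł × 23% = 37,812 zł

Mainline income levy:
  128,000 zł × 14% = 17,920 zł
  5,000 zł × 18% = 900 zł
  42,000 zł × 26% = 10,920 zł
  → 29,740 zł
  Less childcare facility credit 7,000 zł → 22,740 zł

37,812 zł > 22,740 zł, so the supplementary minimum tax is the binding amount.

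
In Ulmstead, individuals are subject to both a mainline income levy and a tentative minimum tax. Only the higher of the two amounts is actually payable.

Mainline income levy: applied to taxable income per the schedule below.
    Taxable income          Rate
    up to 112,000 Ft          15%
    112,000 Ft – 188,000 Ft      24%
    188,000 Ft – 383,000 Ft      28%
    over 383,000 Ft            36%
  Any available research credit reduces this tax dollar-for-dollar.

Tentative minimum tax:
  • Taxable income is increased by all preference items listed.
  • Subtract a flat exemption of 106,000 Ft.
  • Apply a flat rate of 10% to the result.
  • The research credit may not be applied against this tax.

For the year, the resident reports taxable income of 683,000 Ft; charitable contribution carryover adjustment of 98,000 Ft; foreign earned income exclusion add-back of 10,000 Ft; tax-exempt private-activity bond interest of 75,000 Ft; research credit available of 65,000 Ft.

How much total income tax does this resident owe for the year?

Tentative minimum tax:
  Adjusted income: 683,000 Ft + 98,000 Ft + 10,000 Ft + 75,000 Ft = 866,000 Ft
  Less exemption 106,000 Ft → base 760,000 Ft
  760,000 Ft × 10% = 76,000 Ft

Mainline income levy:
  112,000 Ft × 15% = 16,800 Ft
  76,000 Ft × 24% = 18,240 Ft
  195,000 Ft × 28% = 54,600 Ft
  300,000 Ft × 36% = 108,000 Ft
  → 197,640 Ft
  Less research credit 65,000 Ft → 132,640 Ft

132,640 Ft > 76,000 Ft, so the mainline income levy governs.

132,640 Ft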